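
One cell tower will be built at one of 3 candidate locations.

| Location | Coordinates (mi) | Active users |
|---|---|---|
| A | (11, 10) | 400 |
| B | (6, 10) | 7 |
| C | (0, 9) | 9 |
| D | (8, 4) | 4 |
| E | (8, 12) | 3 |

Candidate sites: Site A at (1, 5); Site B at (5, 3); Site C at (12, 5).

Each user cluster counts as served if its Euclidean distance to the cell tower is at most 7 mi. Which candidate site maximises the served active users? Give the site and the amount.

Coverage radius r = 7 mi; a point is covered iff (Δx)²+(Δy)² ≤ 7² = 49.
  Site A (1, 5): covers {C} → 9
  Site B (5, 3): covers {D} → 4
  Site C (12, 5): covers {A, D} → 404
Maximum coverage at Site C: 404 active users.

Site C, covering 404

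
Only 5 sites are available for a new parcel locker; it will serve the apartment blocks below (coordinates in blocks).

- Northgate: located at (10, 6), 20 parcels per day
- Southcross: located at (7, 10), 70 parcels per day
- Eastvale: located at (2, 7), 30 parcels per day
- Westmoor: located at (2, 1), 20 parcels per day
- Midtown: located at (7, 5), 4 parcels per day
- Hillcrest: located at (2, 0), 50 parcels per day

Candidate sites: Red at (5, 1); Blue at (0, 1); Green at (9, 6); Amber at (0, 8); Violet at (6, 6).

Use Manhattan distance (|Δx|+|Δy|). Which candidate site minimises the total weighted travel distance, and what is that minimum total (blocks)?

Violet, total 1268 blocks

Total weighted distance at each candidate:
  Red (5, 1): total = 1524
  Blue (0, 1): total = 1894
  Green (9, 6): total = 1582
  Amber (0, 8): total = 1680
  Violet (6, 6): total = 1268
Minimum is at Violet with total 1268 blocks.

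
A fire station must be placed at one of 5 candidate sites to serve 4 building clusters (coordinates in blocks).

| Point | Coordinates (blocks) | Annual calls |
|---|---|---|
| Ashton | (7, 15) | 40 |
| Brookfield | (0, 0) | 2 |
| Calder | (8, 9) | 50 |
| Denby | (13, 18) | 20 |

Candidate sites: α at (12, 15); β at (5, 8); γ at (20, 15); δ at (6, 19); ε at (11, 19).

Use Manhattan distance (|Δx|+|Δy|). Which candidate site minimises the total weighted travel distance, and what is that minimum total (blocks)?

α, total 834 blocks

Total weighted distance at each candidate:
  α (12, 15): total = 834
  β (5, 8): total = 946
  γ (20, 15): total = 1690
  δ (6, 19): total = 1010
  ε (11, 19): total = 1090
Minimum is at α with total 834 blocks.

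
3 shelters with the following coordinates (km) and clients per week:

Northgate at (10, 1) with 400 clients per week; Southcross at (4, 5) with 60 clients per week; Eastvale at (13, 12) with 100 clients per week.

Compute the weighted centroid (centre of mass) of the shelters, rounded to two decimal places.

The minimiser of Σwᵢ‖p−pᵢ‖² is the weighted centroid p* = (Σwᵢpᵢ)/(Σwᵢ).
Σwᵢ = 560.
Σwᵢxᵢ = 400·10 + 60·4 + 100·13 = 5540.
Σwᵢyᵢ = 400·1 + 60·5 + 100·12 = 1900.
x* = 5540/560 = 9.89, y* = 1900/560 = 3.39.

(9.89, 3.39)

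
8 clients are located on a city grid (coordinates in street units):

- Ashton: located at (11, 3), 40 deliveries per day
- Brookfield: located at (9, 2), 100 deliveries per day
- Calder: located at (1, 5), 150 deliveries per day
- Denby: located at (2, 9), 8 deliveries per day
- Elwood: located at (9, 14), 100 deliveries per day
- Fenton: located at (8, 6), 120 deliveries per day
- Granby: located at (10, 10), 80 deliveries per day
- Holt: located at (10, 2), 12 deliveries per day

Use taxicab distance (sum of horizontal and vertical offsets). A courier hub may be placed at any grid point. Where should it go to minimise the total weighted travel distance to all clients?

Manhattan distance separates: Σwᵢ(|x−xᵢ|+|y−yᵢ|) = Σwᵢ|x−xᵢ| + Σwᵢ|y−yᵢ|, so x and y are optimised independently as 1-D weighted medians.
Total weight W = 610; half = 305.
x-coordinate, sorted with cumulative weight:
  x=1 (Calder, w=150) cum 150
  x=2 (Denby, w=8) cum 158
  x=8 (Fenton, w=120) cum 278
  x=9 (Brookfield, w=100) cum 378  ← median
  x=9 (Elwood, w=100) cum 478
  x=10 (Granby, w=80) cum 558
  x=10 (Holt, w=12) cum 570
  x=11 (Ashton, w=40) cum 610
⇒ x* = 9
y-coordinate, sorted with cumulative weight:
  y=2 (Brookfield, w=100) cum 100
  y=2 (Holt, w=12) cum 112
  y=3 (Ashton, w=40) cum 152
  y=5 (Calder, w=150) cum 302
  y=6 (Fenton, w=120) cum 422  ← median
  y=9 (Denby, w=8) cum 430
  y=10 (Granby, w=80) cum 510
  y=14 (Elwood, w=100) cum 610
⇒ y* = 6

(9, 6)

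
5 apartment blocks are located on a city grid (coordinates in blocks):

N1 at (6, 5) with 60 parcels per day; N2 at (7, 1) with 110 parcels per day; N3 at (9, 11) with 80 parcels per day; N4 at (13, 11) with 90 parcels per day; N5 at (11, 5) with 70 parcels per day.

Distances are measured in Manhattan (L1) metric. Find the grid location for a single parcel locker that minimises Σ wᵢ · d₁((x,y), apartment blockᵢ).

Manhattan distance separates: Σwᵢ(|x−xᵢ|+|y−yᵢ|) = Σwᵢ|x−xᵢ| + Σwᵢ|y−yᵢ|, so x and y are optimised independently as 1-D weighted medians.
Total weight W = 410; half = 205.
x-coordinate, sorted with cumulative weight:
  x=6 (N1, w=60) cum 60
  x=7 (N2, w=110) cum 170
  x=9 (N3, w=80) cum 250  ← median
  x=11 (N5, w=70) cum 320
  x=13 (N4, w=90) cum 410
⇒ x* = 9
y-coordinate, sorted with cumulative weight:
  y=1 (N2, w=110) cum 110
  y=5 (N1, w=60) cum 170
  y=5 (N5, w=70) cum 240  ← median
  y=11 (N3, w=80) cum 320
  y=11 (N4, w=90) cum 410
⇒ y* = 5

(9, 5)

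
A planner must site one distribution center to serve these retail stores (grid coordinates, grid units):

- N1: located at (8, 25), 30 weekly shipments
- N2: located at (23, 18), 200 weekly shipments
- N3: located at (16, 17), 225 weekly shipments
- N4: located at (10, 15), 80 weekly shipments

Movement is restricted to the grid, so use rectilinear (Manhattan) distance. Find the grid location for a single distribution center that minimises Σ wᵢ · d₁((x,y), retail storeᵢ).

(16, 17)

Manhattan distance separates: Σwᵢ(|x−xᵢ|+|y−yᵢ|) = Σwᵢ|x−xᵢ| + Σwᵢ|y−yᵢ|, so x and y are optimised independently as 1-D weighted medians.
Total weight W = 535; half = 267.5.
x-coordinate, sorted with cumulative weight:
  x=8 (N1, w=30) cum 30
  x=10 (N4, w=80) cum 110
  x=16 (N3, w=225) cum 335  ← median
  x=23 (N2, w=200) cum 535
⇒ x* = 16
y-coordinate, sorted with cumulative weight:
  y=15 (N4, w=80) cum 80
  y=17 (N3, w=225) cum 305  ← median
  y=18 (N2, w=200) cum 505
  y=25 (N1, w=30) cum 535
⇒ y* = 17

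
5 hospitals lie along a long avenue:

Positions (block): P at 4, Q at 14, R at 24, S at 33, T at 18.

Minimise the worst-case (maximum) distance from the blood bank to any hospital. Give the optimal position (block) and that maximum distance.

location 18.5, max distance 14.5

The 1-center on a line is the midpoint of the two extreme points: leftmost at 4, rightmost at 33.
Optimal location = (4 + 33)/2 = 18.5; maximum distance = (33 − 4)/2 = 14.5.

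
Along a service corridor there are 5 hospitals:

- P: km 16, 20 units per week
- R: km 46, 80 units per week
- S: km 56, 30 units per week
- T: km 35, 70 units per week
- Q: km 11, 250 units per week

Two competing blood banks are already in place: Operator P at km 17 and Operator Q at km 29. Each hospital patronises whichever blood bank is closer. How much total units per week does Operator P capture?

270

The indifferent point is the midpoint (17+29)/2 = 23; hospitals left of it (closer to Operator P at 17) go to Operator P, those right go to Operator Q.
  Q at 11 (w=250) → Operator P
  P at 16 (w=20) → Operator P
  T at 35 (w=70) → Operator Q
  R at 46 (w=80) → Operator Q
  S at 56 (w=30) → Operator Q
Operator P captures 270; Operator Q captures 180.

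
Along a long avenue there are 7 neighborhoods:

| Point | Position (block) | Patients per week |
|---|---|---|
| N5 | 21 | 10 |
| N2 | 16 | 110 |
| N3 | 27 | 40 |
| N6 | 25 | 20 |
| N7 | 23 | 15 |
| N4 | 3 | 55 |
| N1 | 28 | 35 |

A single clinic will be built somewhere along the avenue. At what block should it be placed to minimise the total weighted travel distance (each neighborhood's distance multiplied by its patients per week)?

x = 16

For a sum of weighted absolute distances on a line, the optimum is the weighted median (not the mean). Total weight W = 285; half-weight = 142.5.
Sort by position and accumulate weight:
  block 3 (N4, w=55) → cum 55
  block 16 (N2, w=110) → cum 165  ≥ 142.5 → median here
  block 21 (N5, w=10) → cum 175
  block 23 (N7, w=15) → cum 190
  block 25 (N6, w=20) → cum 210
  block 27 (N3, w=40) → cum 250
  block 28 (N1, w=35) → cum 285
Optimal location: block 16.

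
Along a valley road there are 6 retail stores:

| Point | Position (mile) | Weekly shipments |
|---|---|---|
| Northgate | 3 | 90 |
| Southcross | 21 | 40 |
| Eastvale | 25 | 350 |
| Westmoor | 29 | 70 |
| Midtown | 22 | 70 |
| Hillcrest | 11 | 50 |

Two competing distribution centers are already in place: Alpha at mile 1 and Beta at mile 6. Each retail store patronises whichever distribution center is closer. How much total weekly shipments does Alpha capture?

90

The indifferent point is the midpoint (1+6)/2 = 3.5; retail stores left of it (closer to Alpha at 1) go to Alpha, those right go to Beta.
  Northgate at 3 (w=90) → Alpha
  Hillcrest at 11 (w=50) → Beta
  Southcross at 21 (w=40) → Beta
  Midtown at 22 (w=70) → Beta
  Eastvale at 25 (w=350) → Beta
  Westmoor at 29 (w=70) → Beta
Alpha captures 90; Beta captures 580.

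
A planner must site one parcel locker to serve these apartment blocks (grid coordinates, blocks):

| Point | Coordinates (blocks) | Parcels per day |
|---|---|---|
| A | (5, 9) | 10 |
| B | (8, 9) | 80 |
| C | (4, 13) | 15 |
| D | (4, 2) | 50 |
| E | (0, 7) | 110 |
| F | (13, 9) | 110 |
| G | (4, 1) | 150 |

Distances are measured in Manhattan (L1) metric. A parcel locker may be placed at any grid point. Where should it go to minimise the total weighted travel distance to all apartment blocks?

Manhattan distance separates: Σwᵢ(|x−xᵢ|+|y−yᵢ|) = Σwᵢ|x−xᵢ| + Σwᵢ|y−yᵢ|, so x and y are optimised independently as 1-D weighted medians.
Total weight W = 525; half = 262.5.
x-coordinate, sorted with cumulative weight:
  x=0 (E, w=110) cum 110
  x=4 (C, w=15) cum 125
  x=4 (D, w=50) cum 175
  x=4 (G, w=150) cum 325  ← median
  x=5 (A, w=10) cum 335
  x=8 (B, w=80) cum 415
  x=13 (F, w=110) cum 525
⇒ x* = 4
y-coordinate, sorted with cumulative weight:
  y=1 (G, w=150) cum 150
  y=2 (D, w=50) cum 200
  y=7 (E, w=110) cum 310  ← median
  y=9 (A, w=10) cum 320
  y=9 (B, w=80) cum 400
  y=9 (F, w=110) cum 510
  y=13 (C, w=15) cum 525
⇒ y* = 7

(4, 7)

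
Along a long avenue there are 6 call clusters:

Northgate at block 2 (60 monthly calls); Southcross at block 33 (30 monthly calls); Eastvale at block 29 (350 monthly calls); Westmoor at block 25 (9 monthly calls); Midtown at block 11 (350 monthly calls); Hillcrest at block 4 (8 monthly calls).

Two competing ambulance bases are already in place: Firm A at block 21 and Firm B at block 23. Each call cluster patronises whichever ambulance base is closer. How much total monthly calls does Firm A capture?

The indifferent point is the midpoint (21+23)/2 = 22; call clusters left of it (closer to Firm A at 21) go to Firm A, those right go to Firm B.
  Northgate at 2 (w=60) → Firm A
  Hillcrest at 4 (w=8) → Firm A
  Midtown at 11 (w=350) → Firm A
  Westmoor at 25 (w=9) → Firm B
  Eastvale at 29 (w=350) → Firm B
  Southcross at 33 (w=30) → Firm B
Firm A captures 418; Firm B captures 389.

418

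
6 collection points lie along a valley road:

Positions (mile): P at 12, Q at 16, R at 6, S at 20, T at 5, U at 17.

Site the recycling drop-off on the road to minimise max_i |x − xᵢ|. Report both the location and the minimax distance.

location 12.5, max distance 7.5

The 1-center on a line is the midpoint of the two extreme points: leftmost at 5, rightmost at 20.
Optimal location = (5 + 20)/2 = 12.5; maximum distance = (20 − 5)/2 = 7.5.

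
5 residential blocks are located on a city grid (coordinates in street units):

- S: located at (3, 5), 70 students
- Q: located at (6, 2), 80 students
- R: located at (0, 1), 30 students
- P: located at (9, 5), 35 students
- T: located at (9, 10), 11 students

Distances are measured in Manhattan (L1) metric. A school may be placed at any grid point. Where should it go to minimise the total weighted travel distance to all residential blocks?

(6, 5)

Manhattan distance separates: Σwᵢ(|x−xᵢ|+|y−yᵢ|) = Σwᵢ|x−xᵢ| + Σwᵢ|y−yᵢ|, so x and y are optimised independently as 1-D weighted medians.
Total weight W = 226; half = 113.
x-coordinate, sorted with cumulative weight:
  x=0 (R, w=30) cum 30
  x=3 (S, w=70) cum 100
  x=6 (Q, w=80) cum 180  ← median
  x=9 (P, w=35) cum 215
  x=9 (T, w=11) cum 226
⇒ x* = 6
y-coordinate, sorted with cumulative weight:
  y=1 (R, w=30) cum 30
  y=2 (Q, w=80) cum 110
  y=5 (S, w=70) cum 180  ← median
  y=5 (P, w=35) cum 215
  y=10 (T, w=11) cum 226
⇒ y* = 5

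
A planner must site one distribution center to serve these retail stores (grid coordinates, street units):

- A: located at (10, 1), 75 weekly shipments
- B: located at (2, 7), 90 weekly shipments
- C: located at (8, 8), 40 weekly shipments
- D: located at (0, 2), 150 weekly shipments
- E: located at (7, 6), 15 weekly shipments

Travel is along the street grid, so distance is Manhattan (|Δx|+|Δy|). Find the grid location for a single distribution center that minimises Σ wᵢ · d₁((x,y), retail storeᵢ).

(2, 2)

Manhattan distance separates: Σwᵢ(|x−xᵢ|+|y−yᵢ|) = Σwᵢ|x−xᵢ| + Σwᵢ|y−yᵢ|, so x and y are optimised independently as 1-D weighted medians.
Total weight W = 370; half = 185.
x-coordinate, sorted with cumulative weight:
  x=0 (D, w=150) cum 150
  x=2 (B, w=90) cum 240  ← median
  x=7 (E, w=15) cum 255
  x=8 (C, w=40) cum 295
  x=10 (A, w=75) cum 370
⇒ x* = 2
y-coordinate, sorted with cumulative weight:
  y=1 (A, w=75) cum 75
  y=2 (D, w=150) cum 225  ← median
  y=6 (E, w=15) cum 240
  y=7 (B, w=90) cum 330
  y=8 (C, w=40) cum 370
⇒ y* = 2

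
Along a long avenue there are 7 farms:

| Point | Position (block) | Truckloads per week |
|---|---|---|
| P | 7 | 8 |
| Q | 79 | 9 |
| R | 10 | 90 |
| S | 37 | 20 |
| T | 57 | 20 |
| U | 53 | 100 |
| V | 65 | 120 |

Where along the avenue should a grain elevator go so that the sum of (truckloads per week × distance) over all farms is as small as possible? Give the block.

For a sum of weighted absolute distances on a line, the optimum is the weighted median (not the mean). Total weight W = 367; half-weight = 183.5.
Sort by position and accumulate weight:
  block 7 (P, w=8) → cum 8
  block 10 (R, w=90) → cum 98
  block 37 (S, w=20) → cum 118
  block 53 (U, w=100) → cum 218  ≥ 183.5 → median here
  block 57 (T, w=20) → cum 238
  block 65 (V, w=120) → cum 358
  block 79 (Q, w=9) → cum 367
Optimal location: block 53.

x = 53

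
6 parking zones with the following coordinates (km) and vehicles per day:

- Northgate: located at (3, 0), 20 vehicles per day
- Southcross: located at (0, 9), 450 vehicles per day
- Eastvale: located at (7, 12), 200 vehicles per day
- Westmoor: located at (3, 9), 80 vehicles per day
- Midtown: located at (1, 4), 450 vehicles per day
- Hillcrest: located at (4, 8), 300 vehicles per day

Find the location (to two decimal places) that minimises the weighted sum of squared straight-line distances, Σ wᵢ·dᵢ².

The minimiser of Σwᵢ‖p−pᵢ‖² is the weighted centroid p* = (Σwᵢpᵢ)/(Σwᵢ).
Σwᵢ = 1500.
Σwᵢxᵢ = 20·3 + 450·0 + 200·7 + 80·3 + 450·1 + 300·4 = 3350.
Σwᵢyᵢ = 20·0 + 450·9 + 200·12 + 80·9 + 450·4 + 300·8 = 11370.
x* = 3350/1500 = 2.23, y* = 11370/1500 = 7.58.

(2.23, 7.58)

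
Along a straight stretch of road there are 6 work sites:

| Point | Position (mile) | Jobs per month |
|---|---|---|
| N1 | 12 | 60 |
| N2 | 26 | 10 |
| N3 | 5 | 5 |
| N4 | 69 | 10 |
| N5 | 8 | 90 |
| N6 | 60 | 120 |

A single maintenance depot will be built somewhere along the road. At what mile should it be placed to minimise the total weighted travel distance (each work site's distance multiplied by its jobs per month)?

For a sum of weighted absolute distances on a line, the optimum is the weighted median (not the mean). Total weight W = 295; half-weight = 147.5.
Sort by position and accumulate weight:
  mile 5 (N3, w=5) → cum 5
  mile 8 (N5, w=90) → cum 95
  mile 12 (N1, w=60) → cum 155  ≥ 147.5 → median here
  mile 26 (N2, w=10) → cum 165
  mile 60 (N6, w=120) → cum 285
  mile 69 (N4, w=10) → cum 295
Optimal location: mile 12.

x = 12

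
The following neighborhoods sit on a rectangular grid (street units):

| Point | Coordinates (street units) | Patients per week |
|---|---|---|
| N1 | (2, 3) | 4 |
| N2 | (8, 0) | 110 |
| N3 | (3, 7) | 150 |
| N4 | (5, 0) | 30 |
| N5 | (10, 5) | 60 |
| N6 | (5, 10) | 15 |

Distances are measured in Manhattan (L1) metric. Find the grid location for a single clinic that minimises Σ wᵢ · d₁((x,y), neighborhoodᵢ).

(5, 5)

Manhattan distance separates: Σwᵢ(|x−xᵢ|+|y−yᵢ|) = Σwᵢ|x−xᵢ| + Σwᵢ|y−yᵢ|, so x and y are optimised independently as 1-D weighted medians.
Total weight W = 369; half = 184.5.
x-coordinate, sorted with cumulative weight:
  x=2 (N1, w=4) cum 4
  x=3 (N3, w=150) cum 154
  x=5 (N4, w=30) cum 184
  x=5 (N6, w=15) cum 199  ← median
  x=8 (N2, w=110) cum 309
  x=10 (N5, w=60) cum 369
⇒ x* = 5
y-coordinate, sorted with cumulative weight:
  y=0 (N2, w=110) cum 110
  y=0 (N4, w=30) cum 140
  y=3 (N1, w=4) cum 144
  y=5 (N5, w=60) cum 204  ← median
  y=7 (N3, w=150) cum 354
  y=10 (N6, w=15) cum 369
⇒ y* = 5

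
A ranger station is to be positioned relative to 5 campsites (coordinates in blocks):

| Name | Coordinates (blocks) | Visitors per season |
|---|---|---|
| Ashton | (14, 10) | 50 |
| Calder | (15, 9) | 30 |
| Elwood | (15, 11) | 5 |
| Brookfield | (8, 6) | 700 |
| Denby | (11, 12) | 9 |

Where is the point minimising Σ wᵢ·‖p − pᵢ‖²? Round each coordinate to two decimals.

(8.72, 6.46)

The minimiser of Σwᵢ‖p−pᵢ‖² is the weighted centroid p* = (Σwᵢpᵢ)/(Σwᵢ).
Σwᵢ = 794.
Σwᵢxᵢ = 50·14 + 30·15 + 5·15 + 700·8 + 9·11 = 6924.
Σwᵢyᵢ = 50·10 + 30·9 + 5·11 + 700·6 + 9·12 = 5133.
x* = 6924/794 = 8.72, y* = 5133/794 = 6.46.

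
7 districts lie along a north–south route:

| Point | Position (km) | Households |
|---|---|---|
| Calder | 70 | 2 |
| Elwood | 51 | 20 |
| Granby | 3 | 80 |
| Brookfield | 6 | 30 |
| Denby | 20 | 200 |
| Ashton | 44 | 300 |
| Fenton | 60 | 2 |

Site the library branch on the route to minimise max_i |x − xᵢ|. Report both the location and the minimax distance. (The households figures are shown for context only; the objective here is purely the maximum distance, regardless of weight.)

location 36.5, max distance 33.5

The 1-center on a line is the midpoint of the two extreme points: leftmost at 3, rightmost at 70.
Optimal location = (3 + 70)/2 = 36.5; maximum distance = (70 − 3)/2 = 33.5.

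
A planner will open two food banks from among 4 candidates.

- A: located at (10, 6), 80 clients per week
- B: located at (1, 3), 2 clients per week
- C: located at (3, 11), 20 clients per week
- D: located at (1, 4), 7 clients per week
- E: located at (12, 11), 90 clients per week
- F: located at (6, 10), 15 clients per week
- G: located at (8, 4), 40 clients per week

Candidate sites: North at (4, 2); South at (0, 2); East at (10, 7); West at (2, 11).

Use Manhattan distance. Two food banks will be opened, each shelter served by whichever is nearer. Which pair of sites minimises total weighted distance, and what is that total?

Evaluate every pair (each demand assigned to the nearer of the two):
  {East, West}: total = 989
  {North, East}: total = 1168
  {South, East}: total = 1170
  {North, West}: total = 2078
  {South, West}: total = 2460
  {North, South}: total = 2945
Best pair: {East, West} with total 989.

{East, West}, total 989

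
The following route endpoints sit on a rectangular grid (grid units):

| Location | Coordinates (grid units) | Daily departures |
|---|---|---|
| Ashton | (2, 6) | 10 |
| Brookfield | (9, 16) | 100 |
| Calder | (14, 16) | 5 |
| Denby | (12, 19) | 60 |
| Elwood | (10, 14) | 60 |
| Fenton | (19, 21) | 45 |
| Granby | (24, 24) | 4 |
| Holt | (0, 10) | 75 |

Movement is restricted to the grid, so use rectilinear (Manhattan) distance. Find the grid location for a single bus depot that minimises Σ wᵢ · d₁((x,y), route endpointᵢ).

Manhattan distance separates: Σwᵢ(|x−xᵢ|+|y−yᵢ|) = Σwᵢ|x−xᵢ| + Σwᵢ|y−yᵢ|, so x and y are optimised independently as 1-D weighted medians.
Total weight W = 359; half = 179.5.
x-coordinate, sorted with cumulative weight:
  x=0 (Holt, w=75) cum 75
  x=2 (Ashton, w=10) cum 85
  x=9 (Brookfield, w=100) cum 185  ← median
  x=10 (Elwood, w=60) cum 245
  x=12 (Denby, w=60) cum 305
  x=14 (Calder, w=5) cum 310
  x=19 (Fenton, w=45) cum 355
  x=24 (Granby, w=4) cum 359
⇒ x* = 9
y-coordinate, sorted with cumulative weight:
  y=6 (Ashton, w=10) cum 10
  y=10 (Holt, w=75) cum 85
  y=14 (Elwood, w=60) cum 145
  y=16 (Brookfield, w=100) cum 245  ← median
  y=16 (Calder, w=5) cum 250
  y=19 (Denby, w=60) cum 310
  y=21 (Fenton, w=45) cum 355
  y=24 (Granby, w=4) cum 359
⇒ y* = 16

(9, 16)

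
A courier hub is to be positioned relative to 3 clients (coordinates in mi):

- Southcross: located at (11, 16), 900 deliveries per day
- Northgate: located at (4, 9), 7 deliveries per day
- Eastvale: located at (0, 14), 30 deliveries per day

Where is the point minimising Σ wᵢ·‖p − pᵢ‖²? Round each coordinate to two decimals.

(10.60, 15.88)

The minimiser of Σwᵢ‖p−pᵢ‖² is the weighted centroid p* = (Σwᵢpᵢ)/(Σwᵢ).
Σwᵢ = 937.
Σwᵢxᵢ = 900·11 + 7·4 + 30·0 = 9928.
Σwᵢyᵢ = 900·16 + 7·9 + 30·14 = 14883.
x* = 9928/937 = 10.60, y* = 14883/937 = 15.88.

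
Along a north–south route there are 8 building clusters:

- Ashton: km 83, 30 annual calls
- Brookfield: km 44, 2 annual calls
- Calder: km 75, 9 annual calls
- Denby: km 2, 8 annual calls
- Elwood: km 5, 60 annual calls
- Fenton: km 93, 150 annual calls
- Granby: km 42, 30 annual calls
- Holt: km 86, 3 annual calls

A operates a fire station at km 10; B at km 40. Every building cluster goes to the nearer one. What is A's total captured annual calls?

The indifferent point is the midpoint (10+40)/2 = 25; building clusters left of it (closer to A at 10) go to A, those right go to B.
  Denby at 2 (w=8) → A
  Elwood at 5 (w=60) → A
  Granby at 42 (w=30) → B
  Brookfield at 44 (w=2) → B
  Calder at 75 (w=9) → B
  Ashton at 83 (w=30) → B
  Holt at 86 (w=3) → B
  Fenton at 93 (w=150) → B
A captures 68; B captures 224.

68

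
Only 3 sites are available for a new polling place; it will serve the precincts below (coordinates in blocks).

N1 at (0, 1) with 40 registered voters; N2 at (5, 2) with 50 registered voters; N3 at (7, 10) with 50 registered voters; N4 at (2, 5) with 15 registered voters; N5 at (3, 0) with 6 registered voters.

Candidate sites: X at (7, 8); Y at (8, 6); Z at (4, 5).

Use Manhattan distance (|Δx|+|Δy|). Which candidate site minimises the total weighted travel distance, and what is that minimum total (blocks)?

Z, total 986 blocks

Total weighted distance at each candidate:
  X (7, 8): total = 1252
  Y (8, 6): total = 1291
  Z (4, 5): total = 986
Minimum is at Z with total 986 blocks.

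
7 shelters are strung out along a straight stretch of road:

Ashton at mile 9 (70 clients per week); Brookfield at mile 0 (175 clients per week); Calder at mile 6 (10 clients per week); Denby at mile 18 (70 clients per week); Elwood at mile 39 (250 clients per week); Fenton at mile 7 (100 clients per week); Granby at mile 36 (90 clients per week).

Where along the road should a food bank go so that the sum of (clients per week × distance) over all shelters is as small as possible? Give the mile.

x = 18

For a sum of weighted absolute distances on a line, the optimum is the weighted median (not the mean). Total weight W = 765; half-weight = 382.5.
Sort by position and accumulate weight:
  mile 0 (Brookfield, w=175) → cum 175
  mile 6 (Calder, w=10) → cum 185
  mile 7 (Fenton, w=100) → cum 285
  mile 9 (Ashton, w=70) → cum 355
  mile 18 (Denby, w=70) → cum 425  ≥ 382.5 → median here
  mile 36 (Granby, w=90) → cum 515
  mile 39 (Elwood, w=250) → cum 765
Optimal location: mile 18.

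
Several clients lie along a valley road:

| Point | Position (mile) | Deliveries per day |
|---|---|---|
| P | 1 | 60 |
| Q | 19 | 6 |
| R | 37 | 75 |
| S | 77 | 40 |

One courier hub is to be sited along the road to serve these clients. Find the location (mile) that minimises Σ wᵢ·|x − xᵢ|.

x = 37

For a sum of weighted absolute distances on a line, the optimum is the weighted median (not the mean). Total weight W = 181; half-weight = 90.5.
Sort by position and accumulate weight:
  mile 1 (P, w=60) → cum 60
  mile 19 (Q, w=6) → cum 66
  mile 37 (R, w=75) → cum 141  ≥ 90.5 → median here
  mile 77 (S, w=40) → cum 181
Optimal location: mile 37.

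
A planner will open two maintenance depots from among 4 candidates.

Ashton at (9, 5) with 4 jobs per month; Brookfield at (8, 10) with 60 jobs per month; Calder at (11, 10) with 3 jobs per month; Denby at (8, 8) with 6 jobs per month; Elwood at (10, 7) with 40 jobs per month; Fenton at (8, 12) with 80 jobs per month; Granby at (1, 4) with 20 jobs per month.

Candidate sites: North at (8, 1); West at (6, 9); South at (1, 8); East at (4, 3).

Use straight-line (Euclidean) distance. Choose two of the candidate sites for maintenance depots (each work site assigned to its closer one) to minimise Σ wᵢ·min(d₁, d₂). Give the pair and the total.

Evaluate every pair (each demand assigned to the nearer of the two):
  {West, East}: total = 713.5
  {West, South}: total = 730.2
  {North, West}: total = 788.1
  {North, South}: total = 1501.7
  {South, East}: total = 1523.1
  {North, East}: total = 1671.2
Best pair: {West, East} with total 713.5.

{West, East}, total 713.5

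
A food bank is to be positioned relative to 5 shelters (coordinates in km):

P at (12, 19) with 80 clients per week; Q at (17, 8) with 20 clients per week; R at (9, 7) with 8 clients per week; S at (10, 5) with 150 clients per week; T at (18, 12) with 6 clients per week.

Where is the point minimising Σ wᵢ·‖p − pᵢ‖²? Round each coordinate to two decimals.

The minimiser of Σwᵢ‖p−pᵢ‖² is the weighted centroid p* = (Σwᵢpᵢ)/(Σwᵢ).
Σwᵢ = 264.
Σwᵢxᵢ = 80·12 + 20·17 + 8·9 + 150·10 + 6·18 = 2980.
Σwᵢyᵢ = 80·19 + 20·8 + 8·7 + 150·5 + 6·12 = 2558.
x* = 2980/264 = 11.29, y* = 2558/264 = 9.69.

(11.29, 9.69)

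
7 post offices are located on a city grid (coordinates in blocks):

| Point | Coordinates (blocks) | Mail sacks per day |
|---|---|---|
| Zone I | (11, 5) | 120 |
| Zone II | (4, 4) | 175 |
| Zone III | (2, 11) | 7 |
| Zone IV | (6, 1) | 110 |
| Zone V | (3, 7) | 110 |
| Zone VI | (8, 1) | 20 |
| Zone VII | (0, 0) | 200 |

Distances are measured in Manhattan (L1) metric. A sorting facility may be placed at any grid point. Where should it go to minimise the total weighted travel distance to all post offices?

Manhattan distance separates: Σwᵢ(|x−xᵢ|+|y−yᵢ|) = Σwᵢ|x−xᵢ| + Σwᵢ|y−yᵢ|, so x and y are optimised independently as 1-D weighted medians.
Total weight W = 742; half = 371.
x-coordinate, sorted with cumulative weight:
  x=0 (Zone VII, w=200) cum 200
  x=2 (Zone III, w=7) cum 207
  x=3 (Zone V, w=110) cum 317
  x=4 (Zone II, w=175) cum 492  ← median
  x=6 (Zone IV, w=110) cum 602
  x=8 (Zone VI, w=20) cum 622
  x=11 (Zone I, w=120) cum 742
⇒ x* = 4
y-coordinate, sorted with cumulative weight:
  y=0 (Zone VII, w=200) cum 200
  y=1 (Zone IV, w=110) cum 310
  y=1 (Zone VI, w=20) cum 330
  y=4 (Zone II, w=175) cum 505  ← median
  y=5 (Zone I, w=120) cum 625
  y=7 (Zone V, w=110) cum 735
  y=11 (Zone III, w=7) cum 742
⇒ y* = 4

(4, 4)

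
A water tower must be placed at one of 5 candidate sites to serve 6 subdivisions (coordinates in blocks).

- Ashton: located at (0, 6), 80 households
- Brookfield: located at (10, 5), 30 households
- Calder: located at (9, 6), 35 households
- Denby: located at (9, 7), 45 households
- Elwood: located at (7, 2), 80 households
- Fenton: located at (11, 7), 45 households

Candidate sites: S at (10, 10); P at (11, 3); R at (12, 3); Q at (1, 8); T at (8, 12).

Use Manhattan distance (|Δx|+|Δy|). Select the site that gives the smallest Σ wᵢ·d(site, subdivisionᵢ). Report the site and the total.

Total weighted distance at each candidate:
  S (10, 10): total = 2685
  P (11, 3): total = 2235
  R (12, 3): total = 2550
  Q (1, 8): total = 2810
  T (8, 12): total = 3145
Minimum is at P with total 2235 blocks.

P, total 2235 blocks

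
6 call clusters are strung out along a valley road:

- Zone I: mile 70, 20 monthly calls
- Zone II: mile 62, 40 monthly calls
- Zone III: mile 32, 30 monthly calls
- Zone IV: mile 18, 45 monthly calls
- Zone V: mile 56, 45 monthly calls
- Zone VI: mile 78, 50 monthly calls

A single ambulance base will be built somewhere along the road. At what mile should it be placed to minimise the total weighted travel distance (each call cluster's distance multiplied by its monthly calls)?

x = 56

For a sum of weighted absolute distances on a line, the optimum is the weighted median (not the mean). Total weight W = 230; half-weight = 115.
Sort by position and accumulate weight:
  mile 18 (Zone IV, w=45) → cum 45
  mile 32 (Zone III, w=30) → cum 75
  mile 56 (Zone V, w=45) → cum 120  ≥ 115 → median here
  mile 62 (Zone II, w=40) → cum 160
  mile 70 (Zone I, w=20) → cum 180
  mile 78 (Zone VI, w=50) → cum 230
Optimal location: mile 56.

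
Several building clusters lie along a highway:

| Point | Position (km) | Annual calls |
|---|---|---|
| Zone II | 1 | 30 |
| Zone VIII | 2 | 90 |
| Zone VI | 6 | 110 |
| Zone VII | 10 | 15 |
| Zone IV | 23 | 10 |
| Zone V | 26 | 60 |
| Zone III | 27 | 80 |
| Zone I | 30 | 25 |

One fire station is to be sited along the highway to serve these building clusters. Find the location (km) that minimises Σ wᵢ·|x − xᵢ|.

For a sum of weighted absolute distances on a line, the optimum is the weighted median (not the mean). Total weight W = 420; half-weight = 210.
Sort by position and accumulate weight:
  km 1 (Zone II, w=30) → cum 30
  km 2 (Zone VIII, w=90) → cum 120
  km 6 (Zone VI, w=110) → cum 230  ≥ 210 → median here
  km 10 (Zone VII, w=15) → cum 245
  km 23 (Zone IV, w=10) → cum 255
  km 26 (Zone V, w=60) → cum 315
  km 27 (Zone III, w=80) → cum 395
  km 30 (Zone I, w=25) → cum 420
Optimal location: km 6.

x = 6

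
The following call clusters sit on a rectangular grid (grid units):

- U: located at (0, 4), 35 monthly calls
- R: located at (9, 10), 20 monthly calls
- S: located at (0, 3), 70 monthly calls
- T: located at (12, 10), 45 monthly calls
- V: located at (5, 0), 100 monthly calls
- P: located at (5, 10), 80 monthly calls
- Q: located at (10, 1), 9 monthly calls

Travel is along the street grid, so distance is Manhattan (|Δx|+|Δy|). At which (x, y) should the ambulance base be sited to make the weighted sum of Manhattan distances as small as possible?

(5, 4)

Manhattan distance separates: Σwᵢ(|x−xᵢ|+|y−yᵢ|) = Σwᵢ|x−xᵢ| + Σwᵢ|y−yᵢ|, so x and y are optimised independently as 1-D weighted medians.
Total weight W = 359; half = 179.5.
x-coordinate, sorted with cumulative weight:
  x=0 (U, w=35) cum 35
  x=0 (S, w=70) cum 105
  x=5 (V, w=100) cum 205  ← median
  x=5 (P, w=80) cum 285
  x=9 (R, w=20) cum 305
  x=10 (Q, w=9) cum 314
  x=12 (T, w=45) cum 359
⇒ x* = 5
y-coordinate, sorted with cumulative weight:
  y=0 (V, w=100) cum 100
  y=1 (Q, w=9) cum 109
  y=3 (S, w=70) cum 179
  y=4 (U, w=35) cum 214  ← median
  y=10 (R, w=20) cum 234
  y=10 (T, w=45) cum 279
  y=10 (P, w=80) cum 359
⇒ y* = 4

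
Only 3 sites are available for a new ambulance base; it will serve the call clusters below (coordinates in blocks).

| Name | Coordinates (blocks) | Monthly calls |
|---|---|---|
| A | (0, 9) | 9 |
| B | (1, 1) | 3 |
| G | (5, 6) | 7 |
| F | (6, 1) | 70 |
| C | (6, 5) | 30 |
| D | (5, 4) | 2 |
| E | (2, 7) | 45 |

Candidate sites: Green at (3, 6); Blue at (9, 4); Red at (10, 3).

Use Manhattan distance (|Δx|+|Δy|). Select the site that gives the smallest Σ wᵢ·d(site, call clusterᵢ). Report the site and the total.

Green, total 867 blocks

Total weighted distance at each candidate:
  Green (3, 6): total = 867
  Blue (9, 4): total = 1199
  Red (10, 3): total = 1385
Minimum is at Green with total 867 blocks.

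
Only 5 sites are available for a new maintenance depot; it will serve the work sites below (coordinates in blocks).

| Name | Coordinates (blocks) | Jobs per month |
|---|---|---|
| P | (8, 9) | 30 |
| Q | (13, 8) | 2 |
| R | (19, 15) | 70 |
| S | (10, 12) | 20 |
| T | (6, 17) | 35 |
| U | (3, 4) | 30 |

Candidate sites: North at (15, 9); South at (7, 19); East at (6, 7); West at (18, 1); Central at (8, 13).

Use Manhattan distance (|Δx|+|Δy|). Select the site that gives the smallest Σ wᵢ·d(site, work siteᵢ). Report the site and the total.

Total weighted distance at each candidate:
  North (15, 9): total = 2181
  South (7, 19): total = 2359
  East (6, 7): total = 2316
  West (18, 1): total = 3514
  Central (8, 13): total = 1740
Minimum is at Central with total 1740 blocks.

Central, total 1740 blocks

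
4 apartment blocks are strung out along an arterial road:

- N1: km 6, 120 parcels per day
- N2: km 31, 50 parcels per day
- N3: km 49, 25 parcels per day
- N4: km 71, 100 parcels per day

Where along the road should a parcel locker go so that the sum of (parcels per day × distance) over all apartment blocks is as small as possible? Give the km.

For a sum of weighted absolute distances on a line, the optimum is the weighted median (not the mean). Total weight W = 295; half-weight = 147.5.
Sort by position and accumulate weight:
  km 6 (N1, w=120) → cum 120
  km 31 (N2, w=50) → cum 170  ≥ 147.5 → median here
  km 49 (N3, w=25) → cum 195
  km 71 (N4, w=100) → cum 295
Optimal location: km 31.

x = 31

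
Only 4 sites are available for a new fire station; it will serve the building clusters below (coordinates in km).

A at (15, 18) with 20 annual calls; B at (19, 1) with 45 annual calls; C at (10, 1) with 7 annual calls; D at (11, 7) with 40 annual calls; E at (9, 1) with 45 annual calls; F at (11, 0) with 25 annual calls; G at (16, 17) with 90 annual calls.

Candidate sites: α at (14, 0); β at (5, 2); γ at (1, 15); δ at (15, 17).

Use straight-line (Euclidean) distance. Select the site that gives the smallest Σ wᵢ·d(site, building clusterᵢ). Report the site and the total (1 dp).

Total weighted distance at each candidate:
  α (14, 0): total = 2768.5
  β (5, 2): total = 3374.8
  γ (1, 15): total = 4479.5
  δ (15, 17): total = 2605.9
Minimum is at δ with total 2605.9 km.

δ, total 2605.9 km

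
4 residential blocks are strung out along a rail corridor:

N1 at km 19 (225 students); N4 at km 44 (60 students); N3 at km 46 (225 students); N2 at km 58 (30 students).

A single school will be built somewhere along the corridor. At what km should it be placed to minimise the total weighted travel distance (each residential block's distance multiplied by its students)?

For a sum of weighted absolute distances on a line, the optimum is the weighted median (not the mean). Total weight W = 540; half-weight = 270.
Sort by position and accumulate weight:
  km 19 (N1, w=225) → cum 225
  km 44 (N4, w=60) → cum 285  ≥ 270 → median here
  km 46 (N3, w=225) → cum 510
  km 58 (N2, w=30) → cum 540
Optimal location: km 44.

x = 44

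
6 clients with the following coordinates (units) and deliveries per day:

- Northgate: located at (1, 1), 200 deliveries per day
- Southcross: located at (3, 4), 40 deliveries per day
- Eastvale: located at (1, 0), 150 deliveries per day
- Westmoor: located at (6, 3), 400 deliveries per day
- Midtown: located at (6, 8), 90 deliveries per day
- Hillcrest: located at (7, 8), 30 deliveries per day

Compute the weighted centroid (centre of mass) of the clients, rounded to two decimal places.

The minimiser of Σwᵢ‖p−pᵢ‖² is the weighted centroid p* = (Σwᵢpᵢ)/(Σwᵢ).
Σwᵢ = 910.
Σwᵢxᵢ = 200·1 + 40·3 + 150·1 + 400·6 + 90·6 + 30·7 = 3620.
Σwᵢyᵢ = 200·1 + 40·4 + 150·0 + 400·3 + 90·8 + 30·8 = 2520.
x* = 3620/910 = 3.98, y* = 2520/910 = 2.77.

(3.98, 2.77)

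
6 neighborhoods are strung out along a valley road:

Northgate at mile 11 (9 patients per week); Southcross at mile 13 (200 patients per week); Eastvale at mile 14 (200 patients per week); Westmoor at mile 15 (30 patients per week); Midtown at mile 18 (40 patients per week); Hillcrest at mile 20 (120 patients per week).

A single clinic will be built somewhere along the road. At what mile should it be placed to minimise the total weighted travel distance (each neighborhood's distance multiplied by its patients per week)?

For a sum of weighted absolute distances on a line, the optimum is the weighted median (not the mean). Total weight W = 599; half-weight = 299.5.
Sort by position and accumulate weight:
  mile 11 (Northgate, w=9) → cum 9
  mile 13 (Southcross, w=200) → cum 209
  mile 14 (Eastvale, w=200) → cum 409  ≥ 299.5 → median here
  mile 15 (Westmoor, w=30) → cum 439
  mile 18 (Midtown, w=40) → cum 479
  mile 20 (Hillcrest, w=120) → cum 599
Optimal location: mile 14.

x = 14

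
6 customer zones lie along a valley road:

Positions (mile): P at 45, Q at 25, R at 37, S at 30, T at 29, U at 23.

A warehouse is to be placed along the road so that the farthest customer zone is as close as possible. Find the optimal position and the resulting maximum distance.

The 1-center on a line is the midpoint of the two extreme points: leftmost at 23, rightmost at 45.
Optimal location = (23 + 45)/2 = 34; maximum distance = (45 − 23)/2 = 11.

location 34, max distance 11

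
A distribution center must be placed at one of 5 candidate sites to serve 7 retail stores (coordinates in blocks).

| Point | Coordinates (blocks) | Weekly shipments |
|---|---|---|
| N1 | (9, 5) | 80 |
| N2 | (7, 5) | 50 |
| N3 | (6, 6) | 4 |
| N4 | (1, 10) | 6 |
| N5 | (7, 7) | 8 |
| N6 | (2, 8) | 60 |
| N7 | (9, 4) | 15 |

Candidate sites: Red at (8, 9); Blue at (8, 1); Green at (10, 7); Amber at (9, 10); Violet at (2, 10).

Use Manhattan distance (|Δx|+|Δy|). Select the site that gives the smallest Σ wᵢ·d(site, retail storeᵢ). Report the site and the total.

Total weighted distance at each candidate:
  Red (8, 9): total = 1252
  Blue (8, 1): total = 1670
  Green (10, 7): total = 1206
  Amber (9, 10): total = 1496
  Violet (2, 10): total = 1877
Minimum is at Green with total 1206 blocks.

Green, total 1206 blocks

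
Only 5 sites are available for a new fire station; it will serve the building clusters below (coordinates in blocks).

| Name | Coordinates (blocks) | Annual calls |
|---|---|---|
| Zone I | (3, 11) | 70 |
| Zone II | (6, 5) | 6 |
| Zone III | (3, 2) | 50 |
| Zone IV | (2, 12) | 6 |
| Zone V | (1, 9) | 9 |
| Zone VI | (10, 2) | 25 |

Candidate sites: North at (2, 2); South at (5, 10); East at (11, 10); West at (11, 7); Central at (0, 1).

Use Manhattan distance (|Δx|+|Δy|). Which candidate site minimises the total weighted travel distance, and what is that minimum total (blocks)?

North, total 1124 blocks

Total weighted distance at each candidate:
  North (2, 2): total = 1124
  South (5, 10): total = 1146
  East (11, 10): total = 1880
  West (11, 7): total = 1874
  Central (0, 1): total = 1604
Minimum is at North with total 1124 blocks.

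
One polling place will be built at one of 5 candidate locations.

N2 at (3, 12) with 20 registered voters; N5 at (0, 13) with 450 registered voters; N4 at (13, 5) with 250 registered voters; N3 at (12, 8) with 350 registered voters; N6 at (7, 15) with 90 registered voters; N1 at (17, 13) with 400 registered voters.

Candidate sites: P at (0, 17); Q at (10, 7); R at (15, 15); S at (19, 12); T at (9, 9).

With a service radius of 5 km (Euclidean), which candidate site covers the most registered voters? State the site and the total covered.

Coverage radius r = 5 km; a point is covered iff (Δx)²+(Δy)² ≤ 5² = 25.
  P (0, 17): covers {N5} → 450
  Q (10, 7): covers {N4, N3} → 600
  R (15, 15): covers {N1} → 400
  S (19, 12): covers {N1} → 400
  T (9, 9): covers {N3} → 350
Maximum coverage at Q: 600 registered voters.

Q, covering 600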